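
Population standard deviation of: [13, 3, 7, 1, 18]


Mean = 42/5
  (13-42/5)²=529/25
  (3-42/5)²=729/25
  (7-42/5)²=49/25
  (1-42/5)²=1369/25
  (18-42/5)²=2304/25
Σ(x-μ)² = 996/5
σ² = (996/5)/5 = 996/25

σ = √(996/25) ≈ 6.3119


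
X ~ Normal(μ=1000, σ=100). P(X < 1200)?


z = (1200-1000)/100 = 2.0
P(Z < 2.0) = 0.9772

P(X < 1200) ≈ 0.9772


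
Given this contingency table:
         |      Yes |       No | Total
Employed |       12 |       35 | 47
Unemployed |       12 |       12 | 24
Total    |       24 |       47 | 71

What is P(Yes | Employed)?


P(Yes | Employed) = 12/(12+35) = 12/47

P(Yes|Employed) = 12/47 ≈ 25.53%


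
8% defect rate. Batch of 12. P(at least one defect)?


P(all good) = (23/25)^12 = 21914624432020321/59604644775390625
P(≥1 defect) = 37690020343370304/59604644775390625

P = 37690020343370304/59604644775390625 ≈ 63.23%


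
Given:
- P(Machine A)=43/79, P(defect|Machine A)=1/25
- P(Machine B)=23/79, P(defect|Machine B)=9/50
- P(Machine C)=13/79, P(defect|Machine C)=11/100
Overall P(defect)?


P(B) = Σ P(B|Aᵢ)×P(Aᵢ)
  1/25×43/79 = 43/1975
  9/50×23/79 = 207/3950
  11/100×13/79 = 143/7900
Sum = 729/7900

P(defect) = 729/7900 ≈ 9.23%


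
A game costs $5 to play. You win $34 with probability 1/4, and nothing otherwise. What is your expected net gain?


E[gain] = (34-5)×1/4 + (-5)×3/4
= 29/4 - 15/4 = 7/2

Expected net gain = $7/2 ≈ $3.50


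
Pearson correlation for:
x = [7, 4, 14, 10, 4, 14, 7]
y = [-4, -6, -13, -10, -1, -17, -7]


n=7, Σx=60, Σy=-58, Σxy=-625, Σx²=622, Σy²=660
r = (7×(-625) - 60×(-58))/√((7×622 - 60²)(7×660 - (-58)²))
= -895/√(754×1256) = -895/√947024 ≈ -895/973.1516 ≈ -0.9197

r ≈ -0.9197


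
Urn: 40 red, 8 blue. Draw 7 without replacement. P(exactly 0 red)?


Hypergeometric: C(40,0)×C(8,7)/C(48,7)
= 1×8/73629072 = 1/9203634

P(X=0) = 1/9203634 ≈ 0.00%


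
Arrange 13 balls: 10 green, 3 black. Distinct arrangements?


13!/(10!×3!) = 286

286


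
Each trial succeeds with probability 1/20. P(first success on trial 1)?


Geometric: P(X=1) = (1-p)^(k-1)×p = (19/20)^0×1/20 = 1/20

P(X=1) = 1/20 ≈ 5.00%


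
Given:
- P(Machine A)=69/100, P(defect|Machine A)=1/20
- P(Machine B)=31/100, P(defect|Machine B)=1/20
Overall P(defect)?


P(B) = Σ P(B|Aᵢ)×P(Aᵢ)
  1/20×69/100 = 69/2000
  1/20×31/100 = 31/2000
Sum = 1/20

P(defect) = 1/20 ≈ 5.00%


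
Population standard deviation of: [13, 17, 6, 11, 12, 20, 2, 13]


Mean = 94/8 = 47/4
  (13-47/4)²=25/16
  (17-47/4)²=441/16
  (6-47/4)²=529/16
  (11-47/4)²=9/16
  (12-47/4)²=1/16
  (20-47/4)²=1089/16
  (2-47/4)²=1521/16
  (13-47/4)²=25/16
Σ(x-μ)² = 455/2
σ² = (455/2)/8 = 455/16

σ = √(455/16) ≈ 5.3327


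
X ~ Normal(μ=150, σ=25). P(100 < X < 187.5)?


z₁=(100-150)/25=-2.0, z₂=(187.5-150)/25=1.5
P = Φ(1.5) - Φ(-2.0) = 0.933193 - 0.022750 = 0.910443 ≈ 0.9104

P(100 < X < 187.5) ≈ 0.9104


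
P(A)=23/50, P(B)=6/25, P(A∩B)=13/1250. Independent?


P(A)×P(B) = 69/625
P(A∩B) = 13/1250
Not equal → NOT independent

No, not independent


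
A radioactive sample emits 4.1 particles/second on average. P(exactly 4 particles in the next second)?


Poisson(λ=4.1): P(X=4) = e^(-λ)×λ^k/k!
= e^(-4.1) × 4.1^4 / 4!
≈ 0.0165726754 × 282.5761 / 24 ≈ 0.195127

P(X=4) ≈ 0.195127 ≈ 19.51%


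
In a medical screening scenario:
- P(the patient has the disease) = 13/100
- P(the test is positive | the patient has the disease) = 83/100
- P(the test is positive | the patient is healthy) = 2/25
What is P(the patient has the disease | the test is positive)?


Using Bayes' theorem:
P(A|B) = P(B|A)·P(A) / P(B)

P(the test is positive) = 83/100 × 13/100 + 2/25 × 87/100
= 1079/10000 + 87/1250 = 71/400

P(the patient has the disease|the test is positive) = (1079/10000) / (71/400) = 1079/1775

P(the patient has the disease|the test is positive) = 1079/1775 ≈ 60.79%


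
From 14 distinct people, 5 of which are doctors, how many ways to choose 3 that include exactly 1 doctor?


Choose 1 of the 5 doctors and 2 of the other 9 people:
C(5,1)×C(9,2) = 5×36 = 180

180


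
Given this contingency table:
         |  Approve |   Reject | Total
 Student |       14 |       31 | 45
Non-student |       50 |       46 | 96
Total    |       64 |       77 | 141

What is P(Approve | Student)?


P(Approve | Student) = 14/(14+31) = 14/45

P(Approve|Student) = 14/45 ≈ 31.11%


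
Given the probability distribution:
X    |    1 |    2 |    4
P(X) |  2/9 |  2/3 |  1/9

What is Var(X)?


E[X] = 2
E[X²] = 14/3
Var(X) = E[X²] - (E[X])² = 14/3 - 4 = 2/3

Var(X) = 2/3 ≈ 0.6667


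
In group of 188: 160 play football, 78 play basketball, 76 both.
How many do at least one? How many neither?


|A∪B| = 160+78-76 = 162
Neither = 188-162 = 26

At least one: 162; Neither: 26


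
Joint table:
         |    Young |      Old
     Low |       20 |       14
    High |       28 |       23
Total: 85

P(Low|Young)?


P(Low|Young) = 20/(20+28) = 20/48 = 5/12

P = 5/12 ≈ 41.67%


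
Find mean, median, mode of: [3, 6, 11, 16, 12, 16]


Sorted: [3, 6, 11, 12, 16, 16]
Mean = 64/6 = 32/3
Median = 23/2
Freq: {3: 1, 6: 1, 11: 1, 16: 2, 12: 1}
Mode: [16]

Mean=32/3, Median=23/2, Mode=16


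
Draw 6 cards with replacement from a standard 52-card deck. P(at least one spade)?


P(not a spade) = 39/52 = 3/4
P(none in 6 draws) = (3/4)^6 = 729/4096
P(≥1 spade) = 1 - 729/4096 = 3367/4096

P = 3367/4096 ≈ 82.20%


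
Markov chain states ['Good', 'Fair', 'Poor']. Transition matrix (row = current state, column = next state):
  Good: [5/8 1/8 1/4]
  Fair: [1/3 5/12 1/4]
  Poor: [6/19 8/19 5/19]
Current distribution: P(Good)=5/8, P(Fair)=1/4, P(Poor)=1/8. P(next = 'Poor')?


P(next=Poor) = Σᵢ P(now=i)×P(i→Poor)
= 5/8×1/4 + 1/4×1/4 + 1/8×5/19
= 5/32 + 1/16 + 5/152 = 153/608

P = 153/608 ≈ 0.2516


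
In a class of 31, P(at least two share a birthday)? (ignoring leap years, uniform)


P(all different) = Π(365-i)/365 for i=0..30
= 0.269545
P(match) = 1 - 0.269545 = 0.730455

P ≈ 0.7305 ≈ 73.05%


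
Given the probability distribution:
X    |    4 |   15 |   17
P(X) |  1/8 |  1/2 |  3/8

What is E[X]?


E[X] = Σ x·P(X=x)
= (4)×(1/8) + (15)×(1/2) + (17)×(3/8)
= 115/8

E[X] = 115/8


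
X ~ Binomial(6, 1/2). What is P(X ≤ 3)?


P(X ≤ 3) = Σ P(X=i) for i=0..3
P(X=0) = 1/64
P(X=1) = 3/32
P(X=2) = 15/64
P(X=3) = 5/16
Sum = 21/32

P(X ≤ 3) = 21/32 ≈ 65.62%


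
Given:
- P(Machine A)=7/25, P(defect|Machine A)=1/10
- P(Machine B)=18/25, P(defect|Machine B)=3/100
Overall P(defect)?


P(B) = Σ P(B|Aᵢ)×P(Aᵢ)
  1/10×7/25 = 7/250
  3/100×18/25 = 27/1250
Sum = 31/625

P(defect) = 31/625 ≈ 4.96%


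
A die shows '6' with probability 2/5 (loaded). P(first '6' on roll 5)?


Geometric: P(X=5) = (1-p)^(k-1)×p = (3/5)^4×2/5 = 162/3125

P(X=5) = 162/3125 ≈ 5.18%


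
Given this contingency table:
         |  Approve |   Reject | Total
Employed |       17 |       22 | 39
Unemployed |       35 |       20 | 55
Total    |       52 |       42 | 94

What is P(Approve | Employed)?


P(Approve | Employed) = 17/(17+22) = 17/39

P(Approve|Employed) = 17/39 ≈ 43.59%


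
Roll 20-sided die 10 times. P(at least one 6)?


P(no 6)^10 = (19/20)^10 = 6131066257801/10240000000000
P(≥1) = 1 - 6131066257801/10240000000000 = 4108933742199/10240000000000

P = 4108933742199/10240000000000 ≈ 40.13%


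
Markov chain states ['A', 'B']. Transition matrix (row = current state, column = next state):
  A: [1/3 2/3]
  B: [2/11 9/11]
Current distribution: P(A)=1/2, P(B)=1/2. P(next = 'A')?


P(next=A) = Σᵢ P(now=i)×P(i→A)
= 1/2×1/3 + 1/2×2/11
= 1/6 + 1/11 = 17/66

P = 17/66 ≈ 0.2576


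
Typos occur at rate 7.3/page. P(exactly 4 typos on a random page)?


Poisson(λ=7.3): P(X=4) = e^(-λ)×λ^k/k!
= e^(-7.3) × 7.3^4 / 4!
≈ 0.0006755387752 × 2839.8241 / 24 ≈ 0.079934

P(X=4) ≈ 0.079934 ≈ 7.99%


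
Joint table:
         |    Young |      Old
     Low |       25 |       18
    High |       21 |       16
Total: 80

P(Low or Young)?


P(Low∨Young) = P(Low) + P(Young) - P(Low∧Young)
= (43 + 46 - 25)/80 = 64/80 = 4/5

P = 4/5 ≈ 80.00%


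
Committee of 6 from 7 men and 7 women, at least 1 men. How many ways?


Count by #men:
  1M,5W: C(7,1)×C(7,5)=147
  2M,4W: C(7,2)×C(7,4)=735
  3M,3W: C(7,3)×C(7,3)=1225
  4M,2W: C(7,4)×C(7,2)=735
  5M,1W: C(7,5)×C(7,1)=147
  6M,0W: C(7,6)×C(7,0)=7
Total = 2996

2996


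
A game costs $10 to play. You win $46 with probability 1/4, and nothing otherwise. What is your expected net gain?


E[gain] = (46-10)×1/4 + (-10)×3/4
= 9 - 15/2 = 3/2

Expected net gain = $3/2 ≈ $1.50


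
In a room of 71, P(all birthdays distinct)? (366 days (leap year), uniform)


P(all different) = Π(366-i)/366 for i=0..70
= (366/366)×(365/366)×...×(296/366)
= 0.000694

P ≈ 0.0007 ≈ 0.07%


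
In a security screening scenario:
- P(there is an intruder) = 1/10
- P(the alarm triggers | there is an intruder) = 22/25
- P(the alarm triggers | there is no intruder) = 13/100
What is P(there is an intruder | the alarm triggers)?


Using Bayes' theorem:
P(A|B) = P(B|A)·P(A) / P(B)

P(the alarm triggers) = 22/25 × 1/10 + 13/100 × 9/10
= 11/125 + 117/1000 = 41/200

P(there is an intruder|the alarm triggers) = (11/125) / (41/200) = 88/205

P(there is an intruder|the alarm triggers) = 88/205 ≈ 42.93%


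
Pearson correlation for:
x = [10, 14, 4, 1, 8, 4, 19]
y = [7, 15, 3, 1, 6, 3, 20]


n=7, Σx=60, Σy=55, Σxy=733, Σx²=754, Σy²=729
r = (7×733 - 60×55)/√((7×754 - 60²)(7×729 - 55²))
= 1831/√(1678×2078) = 1831/√3486884 ≈ 1831/1867.3200 ≈ 0.9805

r ≈ 0.9805


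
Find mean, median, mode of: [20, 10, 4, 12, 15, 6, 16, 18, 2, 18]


Sorted: [2, 4, 6, 10, 12, 15, 16, 18, 18, 20]
Mean = 121/10
Median = 27/2
Freq: {20: 1, 10: 1, 4: 1, 12: 1, 15: 1, 6: 1, 16: 1, 18: 2, 2: 1}
Mode: [18]

Mean=121/10, Median=27/2, Mode=18


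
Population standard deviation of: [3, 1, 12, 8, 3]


Mean = 27/5
  (3-27/5)²=144/25
  (1-27/5)²=484/25
  (12-27/5)²=1089/25
  (8-27/5)²=169/25
  (3-27/5)²=144/25
Σ(x-μ)² = 406/5
σ² = (406/5)/5 = 406/25

σ = √(406/25) ≈ 4.0299


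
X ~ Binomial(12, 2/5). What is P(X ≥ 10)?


P(X ≥ 10) = Σ P(X=i) for i=10..12
P(X=10) = 608256/244140625
P(X=11) = 73728/244140625
P(X=12) = 4096/244140625
Sum = 137216/48828125

P(X ≥ 10) = 137216/48828125 ≈ 0.28%


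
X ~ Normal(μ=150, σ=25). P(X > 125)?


z = (125-150)/25 = -1.0
P(X > 125) = 1 - P(Z ≤ -1.0) = 1 - 0.1587 = 0.8413

P(X > 125) ≈ 0.8413


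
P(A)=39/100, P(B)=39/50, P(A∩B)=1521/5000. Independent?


P(A)×P(B) = 1521/5000
P(A∩B) = 1521/5000
Equal ✓ → Independent

Yes, independent


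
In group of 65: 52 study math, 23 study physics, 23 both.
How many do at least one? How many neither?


|A∪B| = 52+23-23 = 52
Neither = 65-52 = 13

At least one: 52; Neither: 13


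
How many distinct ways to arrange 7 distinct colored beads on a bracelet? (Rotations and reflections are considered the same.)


Free circular arrangements: rotations and reflections both identified.
(n-1)!/2 = 6!/2 = 720/2 = 360

360


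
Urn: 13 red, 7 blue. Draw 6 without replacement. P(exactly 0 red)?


Hypergeometric: C(13,0)×C(7,6)/C(20,6)
= 1×7/38760 = 7/38760

P(X=0) = 7/38760 ≈ 0.02%


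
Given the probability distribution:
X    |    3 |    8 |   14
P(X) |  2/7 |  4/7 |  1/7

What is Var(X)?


E[X] = 52/7
E[X²] = 470/7
Var(X) = E[X²] - (E[X])² = 470/7 - 2704/49 = 586/49

Var(X) = 586/49 ≈ 11.9592


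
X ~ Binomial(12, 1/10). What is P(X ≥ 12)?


P(X ≥ 12) = Σ P(X=i) for i=12..12
P(X=12) = 1/1000000000000
Sum = 1/1000000000000

P(X ≥ 12) = 1/1000000000000 ≈ 0.00%


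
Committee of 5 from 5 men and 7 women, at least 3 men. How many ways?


Count by #men:
  3M,2W: C(5,3)×C(7,2)=210
  4M,1W: C(5,4)×C(7,1)=35
  5M,0W: C(5,5)×C(7,0)=1
Total = 246

246


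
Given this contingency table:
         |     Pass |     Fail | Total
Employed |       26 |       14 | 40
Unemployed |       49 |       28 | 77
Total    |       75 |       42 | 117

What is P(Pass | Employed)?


P(Pass | Employed) = 26/(26+14) = 26/40 = 13/20

P(Pass|Employed) = 13/20 ≈ 65.00%


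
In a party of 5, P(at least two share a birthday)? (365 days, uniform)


P(all different) = Π(365-i)/365 for i=0..4
= 0.972864
P(match) = 1 - 0.972864 = 0.027136

P ≈ 0.0271 ≈ 2.71%


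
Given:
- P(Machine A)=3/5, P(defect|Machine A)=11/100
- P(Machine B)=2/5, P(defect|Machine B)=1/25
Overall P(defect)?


P(B) = Σ P(B|Aᵢ)×P(Aᵢ)
  11/100×3/5 = 33/500
  1/25×2/5 = 2/125
Sum = 41/500

P(defect) = 41/500 ≈ 8.20%


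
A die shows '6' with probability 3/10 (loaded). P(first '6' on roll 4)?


Geometric: P(X=4) = (1-p)^(k-1)×p = (7/10)^3×3/10 = 1029/10000

P(X=4) = 1029/10000 ≈ 10.29%


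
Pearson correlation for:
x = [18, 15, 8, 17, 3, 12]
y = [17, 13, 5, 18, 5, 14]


n=6, Σx=73, Σy=72, Σxy=1030, Σx²=1055, Σy²=1028
r = (6×1030 - 73×72)/√((6×1055 - 73²)(6×1028 - 72²))
= 924/√(1001×984) = 924/√984984 ≈ 924/992.4636 ≈ 0.9310

r ≈ 0.9310


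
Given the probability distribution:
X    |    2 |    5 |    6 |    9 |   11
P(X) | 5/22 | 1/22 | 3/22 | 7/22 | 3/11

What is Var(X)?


E[X] = 81/11
E[X²] = 723/11
Var(X) = E[X²] - (E[X])² = 723/11 - 6561/121 = 1392/121

Var(X) = 1392/121 ≈ 11.5041


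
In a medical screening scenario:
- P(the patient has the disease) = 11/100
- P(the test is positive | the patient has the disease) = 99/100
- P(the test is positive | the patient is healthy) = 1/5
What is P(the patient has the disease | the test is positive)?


Using Bayes' theorem:
P(A|B) = P(B|A)·P(A) / P(B)

P(the test is positive) = 99/100 × 11/100 + 1/5 × 89/100
= 1089/10000 + 89/500 = 2869/10000

P(the patient has the disease|the test is positive) = (1089/10000) / (2869/10000) = 1089/2869

P(the patient has the disease|the test is positive) = 1089/2869 ≈ 37.96%


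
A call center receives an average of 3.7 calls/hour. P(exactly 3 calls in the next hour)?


Poisson(λ=3.7): P(X=3) = e^(-λ)×λ^k/k!
= e^(-3.7) × 3.7^3 / 3!
≈ 0.02472352647 × 50.653 / 6 ≈ 0.208720

P(X=3) ≈ 0.208720 ≈ 20.87%


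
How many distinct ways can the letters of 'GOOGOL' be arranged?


Letters: 6, freq: {'G': 2, 'O': 3, 'L': 1}
6!/(2!×3!×1!) = 720/12 = 60

60


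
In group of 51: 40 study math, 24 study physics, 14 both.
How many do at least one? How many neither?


|A∪B| = 40+24-14 = 50
Neither = 51-50 = 1

At least one: 50; Neither: 1


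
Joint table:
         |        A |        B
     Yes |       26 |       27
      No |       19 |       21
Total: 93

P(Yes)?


P(Yes) = (26+27)/93 = 53/93

P(Yes) = 53/93 ≈ 56.99%


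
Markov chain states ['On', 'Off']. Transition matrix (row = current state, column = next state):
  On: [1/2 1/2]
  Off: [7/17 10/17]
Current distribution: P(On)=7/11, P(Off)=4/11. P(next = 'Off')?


P(next=Off) = Σᵢ P(now=i)×P(i→Off)
= 7/11×1/2 + 4/11×10/17
= 7/22 + 40/187 = 199/374

P = 199/374 ≈ 0.5321


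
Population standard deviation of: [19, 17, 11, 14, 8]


Mean = 69/5
  (19-69/5)²=676/25
  (17-69/5)²=256/25
  (11-69/5)²=196/25
  (14-69/5)²=1/25
  (8-69/5)²=841/25
Σ(x-μ)² = 394/5
σ² = (394/5)/5 = 394/25

σ = √(394/25) ≈ 3.9699


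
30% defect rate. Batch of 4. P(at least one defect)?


P(all good) = (7/10)^4 = 2401/10000
P(≥1 defect) = 7599/10000

P = 7599/10000 ≈ 75.99%


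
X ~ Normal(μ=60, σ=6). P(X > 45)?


z = (45-60)/6 = -2.5
P(X > 45) = 1 - P(Z ≤ -2.5) = 1 - 0.0062 = 0.9938

P(X > 45) ≈ 0.9938


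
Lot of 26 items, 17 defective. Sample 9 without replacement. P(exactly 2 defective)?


Hypergeometric: C(17,2)×C(9,7)/C(26,9)
= 136×36/3124550 = 2448/1562275

P(X=2) = 2448/1562275 ≈ 0.16%


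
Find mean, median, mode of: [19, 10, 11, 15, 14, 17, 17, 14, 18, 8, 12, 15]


Sorted: [8, 10, 11, 12, 14, 14, 15, 15, 17, 17, 18, 19]
Mean = 170/12 = 85/6
Median = 29/2
Freq: {19: 1, 10: 1, 11: 1, 15: 2, 14: 2, 17: 2, 18: 1, 8: 1, 12: 1}
Mode: [14, 15, 17]

Mean=85/6, Median=29/2, Mode=[14, 15, 17]


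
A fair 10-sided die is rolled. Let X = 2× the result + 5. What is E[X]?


E[die] = (1+10)/2 = 11/2
E[X] = 2×11/2 + 5 = 16

E[X] = 16


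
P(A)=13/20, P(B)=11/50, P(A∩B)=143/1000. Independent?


P(A)×P(B) = 143/1000
P(A∩B) = 143/1000
Equal ✓ → Independent

Yes, independent


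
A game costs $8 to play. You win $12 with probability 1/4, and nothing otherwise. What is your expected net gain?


E[gain] = (12-8)×1/4 + (-8)×3/4
= 1 - 6 = -5

Expected net gain = $-5 ≈ $-5.00


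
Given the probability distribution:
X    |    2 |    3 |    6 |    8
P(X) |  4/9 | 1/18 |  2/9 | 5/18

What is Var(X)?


E[X] = 83/18
E[X²] = 505/18
Var(X) = E[X²] - (E[X])² = 505/18 - 6889/324 = 2201/324

Var(X) = 2201/324 ≈ 6.7932


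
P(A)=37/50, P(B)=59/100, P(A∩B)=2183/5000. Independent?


P(A)×P(B) = 2183/5000
P(A∩B) = 2183/5000
Equal ✓ → Independent

Yes, independent


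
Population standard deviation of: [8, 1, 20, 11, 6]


Mean = 46/5
  (8-46/5)²=36/25
  (1-46/5)²=1681/25
  (20-46/5)²=2916/25
  (11-46/5)²=81/25
  (6-46/5)²=256/25
Σ(x-μ)² = 994/5
σ² = (994/5)/5 = 994/25

σ = √(994/25) ≈ 6.3056


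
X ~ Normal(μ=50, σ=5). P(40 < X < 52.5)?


z₁=(40-50)/5=-2.0, z₂=(52.5-50)/5=0.5
P = Φ(0.5) - Φ(-2.0) = 0.691462 - 0.022750 = 0.668712 ≈ 0.6687

P(40 < X < 52.5) ≈ 0.6687


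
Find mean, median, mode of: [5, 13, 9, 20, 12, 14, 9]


Sorted: [5, 9, 9, 12, 13, 14, 20]
Mean = 82/7
Median = 12
Freq: {5: 1, 13: 1, 9: 2, 20: 1, 12: 1, 14: 1}
Mode: [9]

Mean=82/7, Median=12, Mode=9


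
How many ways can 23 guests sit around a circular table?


Circular arrangements of 23 distinct objects: fix one position to break rotational symmetry.
(n-1)! = 22! = 1124000727777607680000

1124000727777607680000


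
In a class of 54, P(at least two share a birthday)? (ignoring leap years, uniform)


P(all different) = Π(365-i)/365 for i=0..53
= 0.016123
P(match) = 1 - 0.016123 = 0.983877

P ≈ 0.9839 ≈ 98.39%


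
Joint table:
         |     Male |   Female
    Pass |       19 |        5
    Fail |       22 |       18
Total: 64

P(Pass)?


P(Pass) = (19+5)/64 = 24/64 = 3/8

P(Pass) = 3/8 ≈ 37.50%


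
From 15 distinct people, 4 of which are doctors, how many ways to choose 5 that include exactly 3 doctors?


Choose 3 of the 4 doctors and 2 of the other 11 people:
C(4,3)×C(11,2) = 4×55 = 220

220


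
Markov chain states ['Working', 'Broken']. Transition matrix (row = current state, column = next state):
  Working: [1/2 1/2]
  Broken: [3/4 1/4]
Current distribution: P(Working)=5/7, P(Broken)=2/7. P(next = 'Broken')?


P(next=Broken) = Σᵢ P(now=i)×P(i→Broken)
= 5/7×1/2 + 2/7×1/4
= 5/14 + 1/14 = 3/7

P = 3/7 ≈ 0.4286


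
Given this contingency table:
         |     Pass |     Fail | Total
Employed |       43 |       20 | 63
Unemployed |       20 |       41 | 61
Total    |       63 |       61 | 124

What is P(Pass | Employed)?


P(Pass | Employed) = 43/(43+20) = 43/63

P(Pass|Employed) = 43/63 ≈ 68.25%


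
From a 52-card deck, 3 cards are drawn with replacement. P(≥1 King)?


P(not a King) = 48/52 = 12/13
P(none in 3 draws) = (12/13)^3 = 1728/2197
P(≥1 King) = 1 - 1728/2197 = 469/2197

P = 469/2197 ≈ 21.35%


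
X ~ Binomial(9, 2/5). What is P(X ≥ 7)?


P(X ≥ 7) = Σ P(X=i) for i=7..9
P(X=7) = 41472/1953125
P(X=8) = 6912/1953125
P(X=9) = 512/1953125
Sum = 48896/1953125

P(X ≥ 7) = 48896/1953125 ≈ 2.50%


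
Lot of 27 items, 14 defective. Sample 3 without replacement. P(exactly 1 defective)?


Hypergeometric: C(14,1)×C(13,2)/C(27,3)
= 14×78/2925 = 28/75

P(X=1) = 28/75 ≈ 37.33%


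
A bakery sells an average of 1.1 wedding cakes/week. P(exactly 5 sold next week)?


Poisson(λ=1.1): P(X=5) = e^(-λ)×λ^k/k!
= e^(-1.1) × 1.1^5 / 5!
≈ 0.3328710837 × 1.61051 / 120 ≈ 0.004467

P(X=5) ≈ 0.004467 ≈ 0.45%


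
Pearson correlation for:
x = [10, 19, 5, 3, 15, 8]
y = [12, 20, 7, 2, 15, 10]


n=6, Σx=60, Σy=66, Σxy=846, Σx²=784, Σy²=922
r = (6×846 - 60×66)/√((6×784 - 60²)(6×922 - 66²))
= 1116/√(1104×1176) = 1116/√1298304 ≈ 1116/1139.4314 ≈ 0.9794

r ≈ 0.9794


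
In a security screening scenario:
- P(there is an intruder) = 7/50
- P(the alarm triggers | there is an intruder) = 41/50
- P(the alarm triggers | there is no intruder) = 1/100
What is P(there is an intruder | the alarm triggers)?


Using Bayes' theorem:
P(A|B) = P(B|A)·P(A) / P(B)

P(the alarm triggers) = 41/50 × 7/50 + 1/100 × 43/50
= 287/2500 + 43/5000 = 617/5000

P(there is an intruder|the alarm triggers) = (287/2500) / (617/5000) = 574/617

P(there is an intruder|the alarm triggers) = 574/617 ≈ 93.03%


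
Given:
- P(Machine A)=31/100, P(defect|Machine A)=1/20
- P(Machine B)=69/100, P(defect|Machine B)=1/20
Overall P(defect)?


P(B) = Σ P(B|Aᵢ)×P(Aᵢ)
  1/20×31/100 = 31/2000
  1/20×69/100 = 69/2000
Sum = 1/20

P(defect) = 1/20 ≈ 5.00%


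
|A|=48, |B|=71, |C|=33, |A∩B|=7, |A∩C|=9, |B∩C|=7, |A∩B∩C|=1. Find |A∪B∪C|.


|A∪B∪C| = 48+71+33-7-9-7+1 = 130

|A∪B∪C| = 130


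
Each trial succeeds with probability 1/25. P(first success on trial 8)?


Geometric: P(X=8) = (1-p)^(k-1)×p = (24/25)^7×1/25 = 4586471424/152587890625

P(X=8) = 4586471424/152587890625 ≈ 3.01%


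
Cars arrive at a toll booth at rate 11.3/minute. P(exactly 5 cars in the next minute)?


Poisson(λ=11.3): P(X=5) = e^(-λ)×λ^k/k!
= e^(-11.3) × 11.3^5 / 5!
≈ 1.237292426e-05 × 184243.51793 / 120 ≈ 0.018997

P(X=5) ≈ 0.018997 ≈ 1.90%


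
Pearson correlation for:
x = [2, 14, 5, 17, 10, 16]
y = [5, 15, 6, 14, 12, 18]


n=6, Σx=64, Σy=70, Σxy=896, Σx²=870, Σy²=950
r = (6×896 - 64×70)/√((6×870 - 64²)(6×950 - 70²))
= 896/√(1124×800) = 896/√899200 ≈ 896/948.2616 ≈ 0.9449

r ≈ 0.9449


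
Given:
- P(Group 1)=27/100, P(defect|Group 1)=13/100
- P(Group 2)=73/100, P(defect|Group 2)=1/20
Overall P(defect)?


P(B) = Σ P(B|Aᵢ)×P(Aᵢ)
  13/100×27/100 = 351/10000
  1/20×73/100 = 73/2000
Sum = 179/2500

P(defect) = 179/2500 ≈ 7.16%


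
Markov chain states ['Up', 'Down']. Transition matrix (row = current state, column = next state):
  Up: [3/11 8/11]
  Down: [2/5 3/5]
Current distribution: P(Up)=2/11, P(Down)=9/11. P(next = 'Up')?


P(next=Up) = Σᵢ P(now=i)×P(i→Up)
= 2/11×3/11 + 9/11×2/5
= 6/121 + 18/55 = 228/605

P = 228/605 ≈ 0.3769


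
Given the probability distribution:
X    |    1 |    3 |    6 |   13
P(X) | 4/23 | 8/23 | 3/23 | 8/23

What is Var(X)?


E[X] = 150/23
E[X²] = 1536/23
Var(X) = E[X²] - (E[X])² = 1536/23 - 22500/529 = 12828/529

Var(X) = 12828/529 ≈ 24.2495


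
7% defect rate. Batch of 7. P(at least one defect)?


P(all good) = (93/100)^7 = 60170087060757/100000000000000
P(≥1 defect) = 39829912939243/100000000000000

P = 39829912939243/100000000000000 ≈ 39.83%


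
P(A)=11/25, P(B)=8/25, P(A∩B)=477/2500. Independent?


P(A)×P(B) = 88/625
P(A∩B) = 477/2500
Not equal → NOT independent

No, not independent


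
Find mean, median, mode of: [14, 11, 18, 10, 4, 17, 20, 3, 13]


Sorted: [3, 4, 10, 11, 13, 14, 17, 18, 20]
Mean = 110/9
Median = 13
Freq: {14: 1, 11: 1, 18: 1, 10: 1, 4: 1, 17: 1, 20: 1, 3: 1, 13: 1}
Mode: No mode

Mean=110/9, Median=13, Mode=No mode


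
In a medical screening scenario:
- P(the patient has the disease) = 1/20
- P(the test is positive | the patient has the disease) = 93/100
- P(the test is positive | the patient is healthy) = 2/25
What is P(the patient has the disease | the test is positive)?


Using Bayes' theorem:
P(A|B) = P(B|A)·P(A) / P(B)

P(the test is positive) = 93/100 × 1/20 + 2/25 × 19/20
= 93/2000 + 19/250 = 49/400

P(the patient has the disease|the test is positive) = (93/2000) / (49/400) = 93/245

P(the patient has the disease|the test is positive) = 93/245 ≈ 37.96%


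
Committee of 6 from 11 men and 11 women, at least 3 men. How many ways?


Count by #men:
  3M,3W: C(11,3)×C(11,3)=27225
  4M,2W: C(11,4)×C(11,2)=18150
  5M,1W: C(11,5)×C(11,1)=5082
  6M,0W: C(11,6)×C(11,0)=462
Total = 50919

50919


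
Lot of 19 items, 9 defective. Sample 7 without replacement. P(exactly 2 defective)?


Hypergeometric: C(9,2)×C(10,5)/C(19,7)
= 36×252/50388 = 756/4199

P(X=2) = 756/4199 ≈ 18.00%


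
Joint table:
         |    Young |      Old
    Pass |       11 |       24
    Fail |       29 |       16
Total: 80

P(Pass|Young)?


P(Pass|Young) = 11/(11+29) = 11/40

P = 11/40 ≈ 27.50%


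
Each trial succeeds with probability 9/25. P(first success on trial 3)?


Geometric: P(X=3) = (1-p)^(k-1)×p = (16/25)^2×9/25 = 2304/15625

P(X=3) = 2304/15625 ≈ 14.75%


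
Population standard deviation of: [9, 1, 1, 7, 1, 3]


Mean = 22/6 = 11/3
  (9-11/3)²=256/9
  (1-11/3)²=64/9
  (1-11/3)²=64/9
  (7-11/3)²=100/9
  (1-11/3)²=64/9
  (3-11/3)²=4/9
Σ(x-μ)² = 184/3
σ² = (184/3)/6 = 92/9

σ = √(92/9) ≈ 3.1972


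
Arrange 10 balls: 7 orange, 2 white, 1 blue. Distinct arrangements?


10!/(7!×2!×1!) = 360

360


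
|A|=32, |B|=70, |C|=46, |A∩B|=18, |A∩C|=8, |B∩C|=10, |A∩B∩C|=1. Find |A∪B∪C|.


|A∪B∪C| = 32+70+46-18-8-10+1 = 113

|A∪B∪C| = 113


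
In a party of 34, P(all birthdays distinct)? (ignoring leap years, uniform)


P(all different) = Π(365-i)/365 for i=0..33
= (365/365)×(364/365)×...×(332/365)
= 0.204683

P ≈ 0.2047 ≈ 20.47%


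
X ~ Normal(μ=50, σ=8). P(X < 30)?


z = (30-50)/8 = -2.5
P(Z < -2.5) = 0.0062

P(X < 30) ≈ 0.0062


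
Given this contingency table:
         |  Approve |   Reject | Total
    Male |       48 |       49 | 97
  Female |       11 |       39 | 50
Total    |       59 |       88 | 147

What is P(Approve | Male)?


P(Approve | Male) = 48/(48+49) = 48/97

P(Approve|Male) = 48/97 ≈ 49.48%


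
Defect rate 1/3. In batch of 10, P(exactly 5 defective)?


Binomial: P(X=5) = C(10,5)×p^5×(1-p)^5
= 252 × 1/243 × 32/243 = 896/6561

P(X=5) = 896/6561 ≈ 13.66%


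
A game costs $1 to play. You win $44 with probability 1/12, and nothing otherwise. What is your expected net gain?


E[gain] = (44-1)×1/12 + (-1)×11/12
= 43/12 - 11/12 = 8/3

Expected net gain = $8/3 ≈ $2.67


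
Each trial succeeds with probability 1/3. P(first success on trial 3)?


Geometric: P(X=3) = (1-p)^(k-1)×p = (2/3)^2×1/3 = 4/27

P(X=3) = 4/27 ≈ 14.81%


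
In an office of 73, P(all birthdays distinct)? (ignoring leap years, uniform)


P(all different) = Π(365-i)/365 for i=0..72
= (365/365)×(364/365)×...×(293/365)
= 0.000439

P ≈ 0.0004 ≈ 0.04%


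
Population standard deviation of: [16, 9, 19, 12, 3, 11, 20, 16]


Mean = 106/8 = 53/4
  (16-53/4)²=121/16
  (9-53/4)²=289/16
  (19-53/4)²=529/16
  (12-53/4)²=25/16
  (3-53/4)²=1681/16
  (11-53/4)²=81/16
  (20-53/4)²=729/16
  (16-53/4)²=121/16
Σ(x-μ)² = 447/2
σ² = (447/2)/8 = 447/16

σ = √(447/16) ≈ 5.2856


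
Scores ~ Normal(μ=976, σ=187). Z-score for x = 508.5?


z = (x - μ)/σ = (508.5 - 976)/187 = -2.5

z = -2.5


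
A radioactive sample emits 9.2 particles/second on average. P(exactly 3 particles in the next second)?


Poisson(λ=9.2): P(X=3) = e^(-λ)×λ^k/k!
= e^(-9.2) × 9.2^3 / 3!
≈ 0.0001010394018 × 778.688 / 6 ≈ 0.013113

P(X=3) ≈ 0.013113 ≈ 1.31%


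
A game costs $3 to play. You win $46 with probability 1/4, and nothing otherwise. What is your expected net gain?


E[gain] = (46-3)×1/4 + (-3)×3/4
= 43/4 - 9/4 = 17/2

Expected net gain = $17/2 ≈ $8.50


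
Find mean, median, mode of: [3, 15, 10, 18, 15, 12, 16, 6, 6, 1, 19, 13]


Sorted: [1, 3, 6, 6, 10, 12, 13, 15, 15, 16, 18, 19]
Mean = 134/12 = 67/6
Median = 25/2
Freq: {3: 1, 15: 2, 10: 1, 18: 1, 12: 1, 16: 1, 6: 2, 1: 1, 19: 1, 13: 1}
Mode: [6, 15]

Mean=67/6, Median=25/2, Mode=[6, 15]


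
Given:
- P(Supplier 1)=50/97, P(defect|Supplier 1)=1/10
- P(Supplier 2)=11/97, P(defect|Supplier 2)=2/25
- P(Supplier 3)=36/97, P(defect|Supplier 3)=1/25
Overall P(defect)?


P(B) = Σ P(B|Aᵢ)×P(Aᵢ)
  1/10×50/97 = 5/97
  2/25×11/97 = 22/2425
  1/25×36/97 = 36/2425
Sum = 183/2425

P(defect) = 183/2425 ≈ 7.55%


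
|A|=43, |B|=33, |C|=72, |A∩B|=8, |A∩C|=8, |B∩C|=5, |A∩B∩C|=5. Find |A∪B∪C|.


|A∪B∪C| = 43+33+72-8-8-5+5 = 132

|A∪B∪C| = 132


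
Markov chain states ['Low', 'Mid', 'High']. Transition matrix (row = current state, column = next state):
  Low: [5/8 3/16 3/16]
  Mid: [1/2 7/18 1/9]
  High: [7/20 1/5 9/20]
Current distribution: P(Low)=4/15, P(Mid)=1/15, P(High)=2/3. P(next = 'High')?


P(next=High) = Σᵢ P(now=i)×P(i→High)
= 4/15×3/16 + 1/15×1/9 + 2/3×9/20
= 1/20 + 1/135 + 3/10 = 193/540

P = 193/540 ≈ 0.3574


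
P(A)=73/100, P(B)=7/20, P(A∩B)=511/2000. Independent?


P(A)×P(B) = 511/2000
P(A∩B) = 511/2000
Equal ✓ → Independent

Yes, independent


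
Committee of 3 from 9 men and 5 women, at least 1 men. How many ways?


Count by #men:
  1M,2W: C(9,1)×C(5,2)=90
  2M,1W: C(9,2)×C(5,1)=180
  3M,0W: C(9,3)×C(5,0)=84
Total = 354

354


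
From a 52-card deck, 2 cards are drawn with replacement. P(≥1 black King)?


P(not a black King) = 50/52 = 25/26
P(none in 2 draws) = (25/26)^2 = 625/676
P(≥1 black King) = 1 - 625/676 = 51/676

P = 51/676 ≈ 7.54%


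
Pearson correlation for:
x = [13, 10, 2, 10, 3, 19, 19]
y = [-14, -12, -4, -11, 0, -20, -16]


n=7, Σx=76, Σy=-77, Σxy=-1104, Σx²=1104, Σy²=1133
r = (7×(-1104) - 76×(-77))/√((7×1104 - 76²)(7×1133 - (-77)²))
= -1876/√(1952×2002) = -1876/√3907904 ≈ -1876/1976.8419 ≈ -0.9490

r ≈ -0.9490


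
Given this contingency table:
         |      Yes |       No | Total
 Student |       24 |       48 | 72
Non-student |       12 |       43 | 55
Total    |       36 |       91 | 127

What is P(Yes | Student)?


P(Yes | Student) = 24/(24+48) = 24/72 = 1/3

P(Yes|Student) = 1/3 ≈ 33.33%


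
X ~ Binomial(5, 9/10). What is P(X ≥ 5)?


P(X ≥ 5) = Σ P(X=i) for i=5..5
P(X=5) = 59049/100000
Sum = 59049/100000

P(X ≥ 5) = 59049/100000 ≈ 59.05%


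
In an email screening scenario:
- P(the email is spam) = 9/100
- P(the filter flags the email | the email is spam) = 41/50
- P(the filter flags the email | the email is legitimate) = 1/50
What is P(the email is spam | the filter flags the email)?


Using Bayes' theorem:
P(A|B) = P(B|A)·P(A) / P(B)

P(the filter flags the email) = 41/50 × 9/100 + 1/50 × 91/100
= 369/5000 + 91/5000 = 23/250

P(the email is spam|the filter flags the email) = (369/5000) / (23/250) = 369/460

P(the email is spam|the filter flags the email) = 369/460 ≈ 80.22%


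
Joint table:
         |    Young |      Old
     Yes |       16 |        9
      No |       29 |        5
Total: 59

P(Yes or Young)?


P(Yes∨Young) = P(Yes) + P(Young) - P(Yes∧Young)
= (25 + 45 - 16)/59 = 54/59

P = 54/59 ≈ 91.53%


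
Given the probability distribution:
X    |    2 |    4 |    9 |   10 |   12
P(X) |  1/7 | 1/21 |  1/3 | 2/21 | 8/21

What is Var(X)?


E[X] = 9
E[X²] = 649/7
Var(X) = E[X²] - (E[X])² = 649/7 - 81 = 82/7

Var(X) = 82/7 ≈ 11.7143


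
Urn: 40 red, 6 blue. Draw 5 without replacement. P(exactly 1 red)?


Hypergeometric: C(40,1)×C(6,4)/C(46,5)
= 40×15/1370754 = 100/228459

P(X=1) = 100/228459 ≈ 0.04%


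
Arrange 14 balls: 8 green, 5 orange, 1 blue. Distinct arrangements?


14!/(8!×5!×1!) = 18018

18018


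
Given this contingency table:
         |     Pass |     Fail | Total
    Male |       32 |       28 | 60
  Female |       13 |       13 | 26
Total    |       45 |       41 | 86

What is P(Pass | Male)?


P(Pass | Male) = 32/(32+28) = 32/60 = 8/15

P(Pass|Male) = 8/15 ≈ 53.33%


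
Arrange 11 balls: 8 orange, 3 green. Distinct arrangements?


11!/(8!×3!) = 165

165


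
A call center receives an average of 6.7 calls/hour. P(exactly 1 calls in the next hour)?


Poisson(λ=6.7): P(X=1) = e^(-λ)×λ^k/k!
= e^(-6.7) × 6.7^1 / 1!
≈ 0.001230911903 × 6.7 / 1 ≈ 0.008247

P(X=1) ≈ 0.008247 ≈ 0.82%


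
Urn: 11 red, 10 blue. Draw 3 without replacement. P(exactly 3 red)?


Hypergeometric: C(11,3)×C(10,0)/C(21,3)
= 165×1/1330 = 33/266

P(X=3) = 33/266 ≈ 12.41%


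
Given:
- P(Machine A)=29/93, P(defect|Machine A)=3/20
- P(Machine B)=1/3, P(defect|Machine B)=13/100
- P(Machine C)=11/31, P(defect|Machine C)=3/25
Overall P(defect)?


P(B) = Σ P(B|Aᵢ)×P(Aᵢ)
  3/20×29/93 = 29/620
  13/100×1/3 = 13/300
  3/25×11/31 = 33/775
Sum = 617/4650

P(defect) = 617/4650 ≈ 13.27%


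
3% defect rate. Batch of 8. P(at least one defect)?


P(all good) = (97/100)^8 = 7837433594376961/10000000000000000
P(≥1 defect) = 2162566405623039/10000000000000000

P = 2162566405623039/10000000000000000 ≈ 21.63%


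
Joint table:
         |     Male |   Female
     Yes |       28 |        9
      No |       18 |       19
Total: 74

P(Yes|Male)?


P(Yes|Male) = 28/(28+18) = 28/46 = 14/23

P = 14/23 ≈ 60.87%


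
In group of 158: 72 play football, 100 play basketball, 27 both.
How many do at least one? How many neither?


|A∪B| = 72+100-27 = 145
Neither = 158-145 = 13

At least one: 145; Neither: 13


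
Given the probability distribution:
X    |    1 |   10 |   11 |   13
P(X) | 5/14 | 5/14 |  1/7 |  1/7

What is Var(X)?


E[X] = 103/14
E[X²] = 155/2
Var(X) = E[X²] - (E[X])² = 155/2 - 10609/196 = 4581/196

Var(X) = 4581/196 ≈ 23.3724


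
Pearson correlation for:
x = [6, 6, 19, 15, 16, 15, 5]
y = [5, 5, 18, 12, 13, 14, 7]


n=7, Σx=82, Σy=74, Σxy=1035, Σx²=1164, Σy²=932
r = (7×1035 - 82×74)/√((7×1164 - 82²)(7×932 - 74²))
= 1177/√(1424×1048) = 1177/√1492352 ≈ 1177/1221.6186 ≈ 0.9635

r ≈ 0.9635


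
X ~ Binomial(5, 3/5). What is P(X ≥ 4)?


P(X ≥ 4) = Σ P(X=i) for i=4..5
P(X=4) = 162/625
P(X=5) = 243/3125
Sum = 1053/3125

P(X ≥ 4) = 1053/3125 ≈ 33.70%


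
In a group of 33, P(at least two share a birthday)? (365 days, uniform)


P(all different) = Π(365-i)/365 for i=0..32
= 0.225028
P(match) = 1 - 0.225028 = 0.774972

P ≈ 0.7750 ≈ 77.50%


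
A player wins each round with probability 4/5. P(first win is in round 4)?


Geometric: P(X=4) = (1-p)^(k-1)×p = (1/5)^3×4/5 = 4/625

P(X=4) = 4/625 ≈ 0.64%


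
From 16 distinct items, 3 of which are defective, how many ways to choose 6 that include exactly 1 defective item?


Choose 1 of the 3 defective items and 5 of the other 13 items:
C(3,1)×C(13,5) = 3×1287 = 3861

3861


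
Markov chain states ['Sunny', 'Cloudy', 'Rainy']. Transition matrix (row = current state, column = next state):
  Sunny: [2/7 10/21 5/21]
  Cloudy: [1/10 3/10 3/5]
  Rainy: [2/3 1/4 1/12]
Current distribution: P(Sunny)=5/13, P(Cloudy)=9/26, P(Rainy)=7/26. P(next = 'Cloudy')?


P(next=Cloudy) = Σᵢ P(now=i)×P(i→Cloudy)
= 5/13×10/21 + 9/26×3/10 + 7/26×1/4
= 50/273 + 27/260 + 7/104 = 3869/10920

P = 3869/10920 ≈ 0.3543


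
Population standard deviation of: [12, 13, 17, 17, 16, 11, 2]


Mean = 88/7
  (12-88/7)²=16/49
  (13-88/7)²=9/49
  (17-88/7)²=961/49
  (17-88/7)²=961/49
  (16-88/7)²=576/49
  (11-88/7)²=121/49
  (2-88/7)²=5476/49
Σ(x-μ)² = 1160/7
σ² = (1160/7)/7 = 1160/49

σ = √(1160/49) ≈ 4.8655


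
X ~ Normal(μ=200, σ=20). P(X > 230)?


z = (230-200)/20 = 1.5
P(X > 230) = 1 - P(Z ≤ 1.5) = 1 - 0.9332 = 0.0668

P(X > 230) ≈ 0.0668


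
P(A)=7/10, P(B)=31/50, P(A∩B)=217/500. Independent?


P(A)×P(B) = 217/500
P(A∩B) = 217/500
Equal ✓ → Independent

Yes, independent


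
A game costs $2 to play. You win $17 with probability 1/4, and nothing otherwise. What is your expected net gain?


E[gain] = (17-2)×1/4 + (-2)×3/4
= 15/4 - 3/2 = 9/4

Expected net gain = $9/4 ≈ $2.25


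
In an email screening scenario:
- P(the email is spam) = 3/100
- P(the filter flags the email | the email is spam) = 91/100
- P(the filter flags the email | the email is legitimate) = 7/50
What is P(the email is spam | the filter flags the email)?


Using Bayes' theorem:
P(A|B) = P(B|A)·P(A) / P(B)

P(the filter flags the email) = 91/100 × 3/100 + 7/50 × 97/100
= 273/10000 + 679/5000 = 1631/10000

P(the email is spam|the filter flags the email) = (273/10000) / (1631/10000) = 39/233

P(the email is spam|the filter flags the email) = 39/233 ≈ 16.74%


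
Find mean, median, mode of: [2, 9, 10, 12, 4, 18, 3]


Sorted: [2, 3, 4, 9, 10, 12, 18]
Mean = 58/7
Median = 9
Freq: {2: 1, 9: 1, 10: 1, 12: 1, 4: 1, 18: 1, 3: 1}
Mode: No mode

Mean=58/7, Median=9, Mode=No mode


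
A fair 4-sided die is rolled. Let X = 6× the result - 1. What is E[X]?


E[die] = (1+4)/2 = 5/2
E[X] = 6×5/2 - 1 = 14

E[X] = 14


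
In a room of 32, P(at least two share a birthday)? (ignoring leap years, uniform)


P(all different) = Π(365-i)/365 for i=0..31
= 0.246652
P(match) = 1 - 0.246652 = 0.753348

P ≈ 0.7533 ≈ 75.33%


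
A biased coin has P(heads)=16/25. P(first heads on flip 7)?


Geometric: P(X=7) = (1-p)^(k-1)×p = (9/25)^6×16/25 = 8503056/6103515625

P(X=7) = 8503056/6103515625 ≈ 0.14%


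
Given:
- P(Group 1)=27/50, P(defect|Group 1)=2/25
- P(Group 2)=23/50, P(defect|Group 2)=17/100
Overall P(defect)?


P(B) = Σ P(B|Aᵢ)×P(Aᵢ)
  2/25×27/50 = 27/625
  17/100×23/50 = 391/5000
Sum = 607/5000

P(defect) = 607/5000 ≈ 12.14%


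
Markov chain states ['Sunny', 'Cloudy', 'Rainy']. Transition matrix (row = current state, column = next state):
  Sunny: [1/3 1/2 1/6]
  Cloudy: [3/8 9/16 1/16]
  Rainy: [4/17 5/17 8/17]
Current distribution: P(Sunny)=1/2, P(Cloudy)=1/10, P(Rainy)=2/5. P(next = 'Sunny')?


P(next=Sunny) = Σᵢ P(now=i)×P(i→Sunny)
= 1/2×1/3 + 1/10×3/8 + 2/5×4/17
= 1/6 + 3/80 + 8/85 = 1217/4080

P = 1217/4080 ≈ 0.2983


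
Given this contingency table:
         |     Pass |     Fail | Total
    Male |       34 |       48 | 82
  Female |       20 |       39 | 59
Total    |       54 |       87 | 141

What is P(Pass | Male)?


P(Pass | Male) = 34/(34+48) = 34/82 = 17/41

P(Pass|Male) = 17/41 ≈ 41.46%


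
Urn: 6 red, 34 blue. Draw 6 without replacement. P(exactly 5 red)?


Hypergeometric: C(6,5)×C(34,1)/C(40,6)
= 6×34/3838380 = 17/319865

P(X=5) = 17/319865 ≈ 0.01%


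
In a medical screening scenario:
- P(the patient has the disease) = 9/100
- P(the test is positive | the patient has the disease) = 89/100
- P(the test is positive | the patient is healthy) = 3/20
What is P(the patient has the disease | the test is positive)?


Using Bayes' theorem:
P(A|B) = P(B|A)·P(A) / P(B)

P(the test is positive) = 89/100 × 9/100 + 3/20 × 91/100
= 801/10000 + 273/2000 = 1083/5000

P(the patient has the disease|the test is positive) = (801/10000) / (1083/5000) = 267/722

P(the patient has the disease|the test is positive) = 267/722 ≈ 36.98%


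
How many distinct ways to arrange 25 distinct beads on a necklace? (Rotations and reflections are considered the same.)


Free circular arrangements: rotations and reflections both identified.
(n-1)!/2 = 24!/2 = 620448401733239439360000/2 = 310224200866619719680000

310224200866619719680000


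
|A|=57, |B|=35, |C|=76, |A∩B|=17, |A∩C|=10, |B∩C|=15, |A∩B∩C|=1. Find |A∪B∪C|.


|A∪B∪C| = 57+35+76-17-10-15+1 = 127

|A∪B∪C| = 127
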